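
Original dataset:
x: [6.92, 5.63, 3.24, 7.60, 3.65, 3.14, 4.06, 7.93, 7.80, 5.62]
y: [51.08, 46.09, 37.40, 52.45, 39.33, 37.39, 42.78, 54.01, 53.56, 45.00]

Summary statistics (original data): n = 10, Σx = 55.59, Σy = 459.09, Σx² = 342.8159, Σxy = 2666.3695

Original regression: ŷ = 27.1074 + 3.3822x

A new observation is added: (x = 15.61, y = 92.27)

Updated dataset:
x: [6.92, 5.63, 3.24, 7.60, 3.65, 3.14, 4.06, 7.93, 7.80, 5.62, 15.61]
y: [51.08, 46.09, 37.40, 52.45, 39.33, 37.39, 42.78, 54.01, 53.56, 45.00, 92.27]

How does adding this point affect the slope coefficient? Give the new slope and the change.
Adding the point moves β₁ from 3.3822 to 4.2816, i.e. it increases by 0.8994 (+26.6%).

x = 15.61 lies well outside the original x-range [3.14, 7.93] (x̄ ≈ 5.56), so this observation has high leverage and can move the slope substantially.

Step 1: Update the sums with the new point (n goes from 10 to 11)
Σx  = 55.59 + 15.61 = 71.20
Σy  = 459.09 + 92.27 = 551.36
Σx² = 342.8159 + 15.61² = 342.8159 + 243.6721 = 586.4880
Σxy = 2666.3695 + 15.61×92.27 = 2666.3695 + 1440.3347 = 4106.7042

Step 2: Recompute the slope with b₁ = (nΣxy − ΣxΣy) / (nΣx² − (Σx)²)
Numerator   = 11×4106.7042 − 71.20×551.36 = 45173.7462 − 39256.8320 = 5916.9142
Denominator = 11×586.4880 − 71.20² = 6451.3680 − 5069.4400 = 1381.9280
b₁(new) = 5916.9142 / 1381.9280 = 4.2816

(Same formula on the original sums: (10×2666.3695 − 55.59×459.09) / (10×342.8159 − 55.59²) = 1142.8819 / 337.9109 = 3.3822, matching the given fit.)

Step 3: Change in slope
Δβ₁ = 4.2816 − 3.3822 = +0.8994
Relative change = +0.8994 / 3.3822 × 100% = +26.6%
→ the slope increases when the point is added.

A high-leverage point only changes the slope if it is off the original line; here y = 92.27 is above the original trend, so the slope increases.
In practice: refit with and without it and report both if conclusions differ; examine leverage (hᵢ) and Cook's distance rather than deleting it automatically.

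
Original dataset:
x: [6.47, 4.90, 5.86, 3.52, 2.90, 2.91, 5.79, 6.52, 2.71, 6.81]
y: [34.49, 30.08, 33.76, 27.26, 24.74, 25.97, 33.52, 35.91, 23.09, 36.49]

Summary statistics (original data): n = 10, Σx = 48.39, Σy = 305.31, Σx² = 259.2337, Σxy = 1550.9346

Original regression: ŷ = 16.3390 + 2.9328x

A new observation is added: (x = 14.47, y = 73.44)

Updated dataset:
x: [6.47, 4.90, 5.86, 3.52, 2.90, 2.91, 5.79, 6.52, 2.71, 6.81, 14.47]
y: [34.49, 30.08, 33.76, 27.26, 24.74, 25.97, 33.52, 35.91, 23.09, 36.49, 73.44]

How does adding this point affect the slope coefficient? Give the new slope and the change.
New slope β₁ = 4.1063 versus 2.9328 before: a change of +1.1735 (+40.0%).

x = 14.47 lies well outside the original x-range [2.71, 6.81] (x̄ ≈ 4.84), so this observation has high leverage and can move the slope substantially.

Step 1: Update the sums with the new point (n goes from 10 to 11)
Σx  = 48.39 + 14.47 = 62.86
Σy  = 305.31 + 73.44 = 378.75
Σx² = 259.2337 + 14.47² = 259.2337 + 209.3809 = 468.6146
Σxy = 1550.9346 + 14.47×73.44 = 1550.9346 + 1062.6768 = 2613.6114

Step 2: Recompute the slope with b₁ = (nΣxy − ΣxΣy) / (nΣx² − (Σx)²)
Numerator   = 11×2613.6114 − 62.86×378.75 = 28749.7254 − 23808.2250 = 4941.5004
Denominator = 11×468.6146 − 62.86² = 5154.7606 − 3951.3796 = 1203.3810
b₁(new) = 4941.5004 / 1203.3810 = 4.1063

(Same formula on the original sums: (10×1550.9346 − 48.39×305.31) / (10×259.2337 − 48.39²) = 735.3951 / 250.7449 = 2.9328, matching the given fit.)

Step 3: Change in slope
Δβ₁ = 4.1063 − 2.9328 = +1.1735
Relative change = +1.1735 / 2.9328 × 100% = +40.0%
→ the slope increases when the point is added.

A high-leverage point only changes the slope if it is off the original line; here y = 73.44 is above the original trend, so the slope increases.
In practice: examine leverage (hᵢ) and Cook's distance rather than deleting it automatically.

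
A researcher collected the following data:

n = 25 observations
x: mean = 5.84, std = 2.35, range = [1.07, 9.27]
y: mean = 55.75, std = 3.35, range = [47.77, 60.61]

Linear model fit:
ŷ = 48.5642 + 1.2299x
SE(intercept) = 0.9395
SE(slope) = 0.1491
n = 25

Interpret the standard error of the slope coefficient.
The slope 1.2299 is pinned down to within about ±0.1491 (one SE) by these data — relative uncertainty 12.1%, i.e. precise.

What SE measures:
- The standard error quantifies the sampling variability of the coefficient estimate
- It is the estimated standard deviation of β̂₁ across hypothetical repeated samples of the same size
- Smaller SE → more precise estimate

Relative precision:
- SE / |β̂₁| = 0.1491 / 1.2299 = 12.1%
- Rule of thumb (under 20%: precise; 20% to under 50%: moderately precise; 50% or more: imprecise) → precise

Link to interval estimation: a confidence interval for β₁ is β̂₁ ± t* × 0.1491, so SE sets the half-width per unit of t*.

What drives SE(β̂₁): larger n (here n = 25) → smaller SE.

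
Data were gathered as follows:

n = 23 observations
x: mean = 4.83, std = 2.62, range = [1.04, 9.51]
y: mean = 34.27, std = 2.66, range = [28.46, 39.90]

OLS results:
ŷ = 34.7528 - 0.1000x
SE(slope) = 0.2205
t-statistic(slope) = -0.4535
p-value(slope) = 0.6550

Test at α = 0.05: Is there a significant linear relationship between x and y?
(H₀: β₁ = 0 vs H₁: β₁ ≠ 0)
Fail to reject H₀: p-value = 0.6550 ≥ α = 0.05. The linear relationship is not significant at the 5% level.

Hypothesis test for the slope coefficient:

H₀: β₁ = 0 (no linear relationship)
H₁: β₁ ≠ 0 (linear relationship exists)

Test statistic: t = β̂₁ / SE(β̂₁) = -0.1000 / 0.2205 = -0.4535

With df = 21, the two-sided p-value for |t| = 0.4535 is 0.6550.

Decision rule: reject H₀ if p-value < α.
p-value = 0.6550 ≥ α = 0.05 → fail to reject H₀.

At α = 0.05 the data do not provide convincing evidence of a nonzero slope.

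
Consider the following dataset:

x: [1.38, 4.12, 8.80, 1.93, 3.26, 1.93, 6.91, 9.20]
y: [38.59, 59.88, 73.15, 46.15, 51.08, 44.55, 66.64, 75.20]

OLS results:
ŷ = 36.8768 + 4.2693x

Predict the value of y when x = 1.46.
ŷ = 43.1100

x = 1.46 lies inside the observed range [1.38, 9.20], so the fitted equation applies directly:

ŷ = 36.8768 + 4.2693 × 1.46
ŷ = 36.8768 + 6.2332
ŷ = 43.1100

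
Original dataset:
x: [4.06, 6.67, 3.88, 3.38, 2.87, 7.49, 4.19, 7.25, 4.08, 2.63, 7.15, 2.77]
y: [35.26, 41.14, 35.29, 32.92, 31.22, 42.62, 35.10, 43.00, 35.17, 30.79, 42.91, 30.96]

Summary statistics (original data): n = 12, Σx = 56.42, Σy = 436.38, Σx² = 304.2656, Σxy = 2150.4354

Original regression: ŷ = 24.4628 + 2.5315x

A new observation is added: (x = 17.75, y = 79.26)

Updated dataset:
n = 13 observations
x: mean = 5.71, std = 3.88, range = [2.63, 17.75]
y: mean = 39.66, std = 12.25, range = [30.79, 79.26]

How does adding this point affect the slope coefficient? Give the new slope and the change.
Adding the point moves β₁ from 2.5315 to 3.1371, i.e. it increases by 0.6056 (+23.9%).

x = 17.75 lies well outside the original x-range [2.63, 7.49] (x̄ ≈ 4.70), so this observation has high leverage and can move the slope substantially.

Step 1: Update the sums with the new point (n goes from 12 to 13)
Σx  = 56.42 + 17.75 = 74.17
Σy  = 436.38 + 79.26 = 515.64
Σx² = 304.2656 + 17.75² = 304.2656 + 315.0625 = 619.3281
Σxy = 2150.4354 + 17.75×79.26 = 2150.4354 + 1406.8650 = 3557.3004

Step 2: Recompute the slope with b₁ = (nΣxy − ΣxΣy) / (nΣx² − (Σx)²)
Numerator   = 13×3557.3004 − 74.17×515.64 = 46244.9052 − 38245.0188 = 7999.8864
Denominator = 13×619.3281 − 74.17² = 8051.2653 − 5501.1889 = 2550.0764
b₁(new) = 7999.8864 / 2550.0764 = 3.1371

(Same formula on the original sums: (12×2150.4354 − 56.42×436.38) / (12×304.2656 − 56.42²) = 1184.6652 / 467.9708 = 2.5315, matching the given fit.)

Step 3: Change in slope
Δβ₁ = 3.1371 − 2.5315 = +0.6056
Relative change = +0.6056 / 2.5315 × 100% = +23.9%
→ the slope increases when the point is added.

Because the point sits above the extension of the original line at a high-leverage x, it tilts the fit up.
In practice: check such a point for data-entry or measurement error.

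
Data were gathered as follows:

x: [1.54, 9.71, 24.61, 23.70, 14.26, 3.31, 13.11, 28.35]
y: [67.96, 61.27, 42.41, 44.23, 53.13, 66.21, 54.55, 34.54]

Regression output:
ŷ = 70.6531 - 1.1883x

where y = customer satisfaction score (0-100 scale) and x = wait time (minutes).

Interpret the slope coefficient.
For each additional minute of wait time, predicted satisfaction score decreases by approximately 1.1883 points.

β₁ = -1.1883 is the change in predicted satisfaction score (points) per additional minute of wait time.

Interpretation:
- Wait time up by 1 minute → predicted satisfaction score decreases by 1.1883 points
- The effect is assumed constant over the observed range of x (linearity)

The intercept β₀ = 70.6531 is the predicted satisfaction score when wait time = 0; since the smallest observed x is 1.54, this is an extrapolation and mainly anchors the line.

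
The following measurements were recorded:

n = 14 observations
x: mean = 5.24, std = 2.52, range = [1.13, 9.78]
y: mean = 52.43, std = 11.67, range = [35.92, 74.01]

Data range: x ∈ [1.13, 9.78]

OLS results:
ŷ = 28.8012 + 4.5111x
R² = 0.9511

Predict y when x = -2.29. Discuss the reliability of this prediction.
ŷ = 18.4708 (extrapolation — x = -2.29 lies outside [1.13, 9.78], so reliability is low).

Prediction calculation:
ŷ = 28.8012 + 4.5111 × (-2.29)
ŷ = 18.4708

Reliability:
- Data range: x ∈ [1.13, 9.78]
- Prediction point: x = -2.29 is 3.42 units below the observed range → this is EXTRAPOLATION, not interpolation

Why that matters here:
- There are no observations near this x to validate the fitted line there
- Real relationships often flatten, saturate, or turn nonlinear at extremes
- The standard error of prediction grows with (x − x̄)², and x = -2.29 is far from x̄ = 5.24

Report the number if required, but flag clearly that it is an extrapolation.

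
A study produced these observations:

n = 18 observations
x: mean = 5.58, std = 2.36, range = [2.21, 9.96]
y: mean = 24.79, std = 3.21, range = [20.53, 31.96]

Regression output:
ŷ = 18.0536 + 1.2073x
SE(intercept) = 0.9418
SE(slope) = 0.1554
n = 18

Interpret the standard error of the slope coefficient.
SE(slope) = 0.1554 measures the uncertainty in the estimated slope. The coefficient is estimated precisely (SE/|β̂₁| = 12.9%).

SE(β̂₁) = s / √Sxx, where s is the residual standard deviation and Sxx = Σ(x − x̄)². It is the yardstick for how far β̂₁ = 1.2073 could plausibly be from the true slope.

Relative precision:
- SE / |β̂₁| = 0.1554 / 1.2073 = 12.9%
- Rule of thumb (under 20%: precise; 20% to under 50%: moderately precise; 50% or more: imprecise) → precise

Link to the t-test: t = β̂₁ / SE(β̂₁) = 1.2073 / 0.1554 = 7.7690, the statistic for H₀: β₁ = 0.

What drives SE(β̂₁): more residual scatter → larger SE; larger n (here n = 18) → smaller SE.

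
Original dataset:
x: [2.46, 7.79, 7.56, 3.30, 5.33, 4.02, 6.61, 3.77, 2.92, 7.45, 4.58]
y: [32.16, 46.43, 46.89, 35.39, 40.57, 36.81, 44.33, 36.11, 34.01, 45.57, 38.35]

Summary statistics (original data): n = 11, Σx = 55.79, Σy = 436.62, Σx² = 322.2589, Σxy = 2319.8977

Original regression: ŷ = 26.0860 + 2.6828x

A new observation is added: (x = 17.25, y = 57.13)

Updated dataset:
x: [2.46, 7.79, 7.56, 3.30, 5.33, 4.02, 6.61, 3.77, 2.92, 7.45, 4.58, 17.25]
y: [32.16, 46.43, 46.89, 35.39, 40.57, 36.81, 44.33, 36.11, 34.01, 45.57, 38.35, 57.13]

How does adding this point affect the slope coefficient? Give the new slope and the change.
New slope β₁ = 1.7124 versus 2.6828 before: a change of -0.9704 (-36.2%).

The new point has HIGH LEVERAGE: x = 17.25 is far from the original mean x̄ = 55.79/11 ≈ 5.07 (original range [2.46, 7.79]).

Step 1: Update the sums with the new point (n goes from 11 to 12)
Σx  = 55.79 + 17.25 = 73.04
Σy  = 436.62 + 57.13 = 493.75
Σx² = 322.2589 + 17.25² = 322.2589 + 297.5625 = 619.8214
Σxy = 2319.8977 + 17.25×57.13 = 2319.8977 + 985.4925 = 3305.3902

Step 2: Recompute the slope with b₁ = (nΣxy − ΣxΣy) / (nΣx² − (Σx)²)
Numerator   = 12×3305.3902 − 73.04×493.75 = 39664.6824 − 36063.5000 = 3601.1824
Denominator = 12×619.8214 − 73.04² = 7437.8568 − 5334.8416 = 2103.0152
b₁(new) = 3601.1824 / 2103.0152 = 1.7124

(Same formula on the original sums: (11×2319.8977 − 55.79×436.62) / (11×322.2589 − 55.79²) = 1159.8449 / 432.3238 = 2.6828, matching the given fit.)

Step 3: Change in slope
Δβ₁ = 1.7124 − 2.6828 = -0.9704
Relative change = -0.9704 / 2.6828 × 100% = -36.2%
→ the slope decreases when the point is added.

A high-leverage point only changes the slope if it is off the original line; here y = 57.13 is below the original trend, so the slope decreases.
In practice: investigate whether it comes from the same population as the rest of the sample.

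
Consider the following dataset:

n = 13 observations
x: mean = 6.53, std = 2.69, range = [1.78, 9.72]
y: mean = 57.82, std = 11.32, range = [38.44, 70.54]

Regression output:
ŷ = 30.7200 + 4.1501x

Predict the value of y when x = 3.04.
ŷ = 43.3363

To predict y for x = 3.04, substitute into the regression equation:

ŷ = 30.7200 + 4.1501 × 3.04
ŷ = 30.7200 + 12.6163
ŷ = 43.3363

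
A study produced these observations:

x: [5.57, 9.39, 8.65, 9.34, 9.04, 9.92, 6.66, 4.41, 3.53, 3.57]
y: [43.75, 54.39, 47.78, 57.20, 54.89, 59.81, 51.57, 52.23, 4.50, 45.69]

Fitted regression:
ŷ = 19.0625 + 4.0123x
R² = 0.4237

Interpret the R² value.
R² = 0.4237 means 42.37% of the variation in y is explained by the linear relationship with x. This indicates a moderate fit.

R² = 1 − SS_res/SS_tot compares the residual scatter to the total scatter of y about its mean.

Here R² = 0.4237:
- Explained: 42.37% of the variation in y
- Unexplained (residual): 100% − 42.37% = 57.63%
- Rule of thumb (below 0.3 weak; 0.3 to below 0.7 moderate; 0.7 and above strong) → moderate

Note: R² says nothing about causation, and a high R² does not by itself mean the linear form is appropriate — check the residuals.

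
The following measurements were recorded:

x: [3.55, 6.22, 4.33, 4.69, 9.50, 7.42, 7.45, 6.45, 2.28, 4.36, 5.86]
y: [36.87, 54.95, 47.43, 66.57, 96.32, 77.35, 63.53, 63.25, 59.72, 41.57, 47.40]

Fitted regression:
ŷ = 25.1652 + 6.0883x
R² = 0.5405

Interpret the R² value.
About 54.05% of the variability in y is accounted for by the regression on x (R² = 0.5405) — a moderate linear fit.

R² = 1 − SS_res/SS_tot compares the residual scatter to the total scatter of y about its mean.

Here R² = 0.5405:
- Explained: 54.05% of the variation in y
- Unexplained (residual): 100% − 54.05% = 45.95%
- Rule of thumb (below 0.3 weak; 0.3 to below 0.7 moderate; 0.7 and above strong) → moderate

Note: R² never decreases when predictors are added, so it should not be used alone to compare models of different size.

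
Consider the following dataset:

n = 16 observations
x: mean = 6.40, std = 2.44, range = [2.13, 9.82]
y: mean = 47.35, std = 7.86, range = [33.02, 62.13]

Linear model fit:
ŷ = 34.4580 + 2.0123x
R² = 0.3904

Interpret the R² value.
About 39.04% of the variability in y is accounted for by the regression on x (R² = 0.3904) — a moderate linear fit.

R² = 1 − SS_res/SS_tot compares the residual scatter to the total scatter of y about its mean.

Here R² = 0.3904:
- Explained: 39.04% of the variation in y
- Unexplained (residual): 100% − 39.04% = 60.96%
- Rule of thumb (below 0.3 weak; 0.3 to below 0.7 moderate; 0.7 and above strong) → moderate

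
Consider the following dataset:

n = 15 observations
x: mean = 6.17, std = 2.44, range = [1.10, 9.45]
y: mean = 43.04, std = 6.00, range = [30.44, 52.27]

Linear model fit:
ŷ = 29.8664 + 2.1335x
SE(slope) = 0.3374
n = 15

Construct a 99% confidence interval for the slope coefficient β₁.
The 99% CI for β₁ is (1.1171, 3.1499)

Confidence interval for the slope:

The 99% CI for β₁ is: β̂₁ ± t*(α/2, n-2) × SE(β̂₁)

Step 1: Find critical t-value
- Confidence level = 0.99
- Degrees of freedom = n - 2 = 15 - 2 = 13
- t*(α/2, 13) = 3.0123

Step 2: Calculate margin of error
Margin = 3.0123 × 0.3374 = 1.0164

Step 3: Construct interval
CI = 2.1335 ± 1.0164
CI = (1.1171, 3.1499)

Interpretation: We are 99% confident that the true slope β₁ lies between 1.1171 and 3.1499.
Both endpoints are positive, so the data support a genuinely positive slope at this confidence level.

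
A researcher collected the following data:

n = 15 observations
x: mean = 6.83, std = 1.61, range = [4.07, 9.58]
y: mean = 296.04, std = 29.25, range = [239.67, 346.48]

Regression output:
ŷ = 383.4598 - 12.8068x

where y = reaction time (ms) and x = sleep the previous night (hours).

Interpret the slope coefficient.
On average, reaction time is about 12.8068 ms lower for every extra hour of sleep.

The slope β₁ = -12.8068 gives the rate at which the fitted reaction time changes with sleep.

Interpretation:
- Sleep up by 1 hour → predicted reaction time decreases by 12.8068 ms
- The effect is assumed constant over the observed range of x (linearity)
- The sign (−) gives the direction; the magnitude 12.8068 gives the size of the effect per hour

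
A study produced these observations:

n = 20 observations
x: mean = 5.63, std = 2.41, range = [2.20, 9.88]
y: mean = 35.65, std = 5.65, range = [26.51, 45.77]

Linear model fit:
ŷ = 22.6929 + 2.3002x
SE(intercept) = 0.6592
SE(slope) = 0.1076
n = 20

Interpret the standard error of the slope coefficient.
SE(β̂₁) = 0.1076 is the estimated standard deviation of the slope estimate across repeated samples; relative to β̂₁ = 2.3002 that is 4.7%, a precise estimate.

SE(β̂₁) = s / √Sxx, where s is the residual standard deviation and Sxx = Σ(x − x̄)². It is the yardstick for how far β̂₁ = 2.3002 could plausibly be from the true slope.

Relative precision:
- SE / |β̂₁| = 0.1076 / 2.3002 = 4.7%
- Rule of thumb (under 20%: precise; 20% to under 50%: moderately precise; 50% or more: imprecise) → precise

Link to interval estimation: a confidence interval for β₁ is β̂₁ ± t* × 0.1076, so SE sets the half-width per unit of t*.

What drives SE(β̂₁): larger n (here n = 20) → smaller SE.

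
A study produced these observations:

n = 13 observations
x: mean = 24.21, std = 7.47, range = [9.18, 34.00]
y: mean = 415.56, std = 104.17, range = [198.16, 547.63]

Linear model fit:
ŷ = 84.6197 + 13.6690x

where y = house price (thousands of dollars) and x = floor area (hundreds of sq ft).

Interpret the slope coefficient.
On average, house price is about 13.6690 thousand dollars higher for every extra hundred sq ft of floor area.

The slope coefficient β₁ = 13.6690 represents the marginal effect of floor area on house price.

Interpretation:
- Floor area up by 1 hundred sq ft → predicted house price increases by 13.6690 thousand dollars
- This is a linear approximation: the same per-unit change is assumed across the whole observed x range
- The sign (+) gives the direction; the magnitude 13.6690 gives the size of the effect per hundred sq ft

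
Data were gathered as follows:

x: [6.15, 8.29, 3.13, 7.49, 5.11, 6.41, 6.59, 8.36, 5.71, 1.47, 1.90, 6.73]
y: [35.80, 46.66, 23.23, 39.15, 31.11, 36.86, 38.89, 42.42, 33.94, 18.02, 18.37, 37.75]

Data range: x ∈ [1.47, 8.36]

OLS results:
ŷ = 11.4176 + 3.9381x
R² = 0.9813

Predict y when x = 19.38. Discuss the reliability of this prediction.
ŷ = 87.7380 (extrapolation — x = 19.38 lies outside [1.47, 8.36], so reliability is low).

Prediction calculation:
ŷ = 11.4176 + 3.9381 × 19.38
ŷ = 87.7380

Reliability:
- Data range: x ∈ [1.47, 8.36]
- Prediction point: x = 19.38 is 11.02 units above the observed range → this is EXTRAPOLATION, not interpolation

Why that matters here:
- There are no observations near this x to validate the fitted line there
- Real relationships often flatten, saturate, or turn nonlinear at extremes

A defensible statement: 'if the linear trend continued to x = 19.38, y would be about 87.7380' — the premise is untested.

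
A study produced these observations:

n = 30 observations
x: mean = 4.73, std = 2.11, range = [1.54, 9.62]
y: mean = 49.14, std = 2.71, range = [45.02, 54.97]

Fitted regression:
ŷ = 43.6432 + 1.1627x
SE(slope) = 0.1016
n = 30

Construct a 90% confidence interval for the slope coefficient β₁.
The 90% CI for β₁ is (0.9899, 1.3355)

Confidence interval for the slope:

The 90% CI for β₁ is: β̂₁ ± t*(α/2, n-2) × SE(β̂₁)

Step 1: Find critical t-value
- Confidence level = 0.9
- Degrees of freedom = n - 2 = 30 - 2 = 28
- t*(α/2, 28) = 1.7011

Step 2: Calculate margin of error
Margin = 1.7011 × 0.1016 = 0.1728

Step 3: Construct interval
CI = 1.1627 ± 0.1728
CI = (0.9899, 1.3355)

Interpretation: We are 90% confident that the true slope β₁ lies between 0.9899 and 1.3355.
Both endpoints are positive, so the data support a genuinely positive slope at this confidence level.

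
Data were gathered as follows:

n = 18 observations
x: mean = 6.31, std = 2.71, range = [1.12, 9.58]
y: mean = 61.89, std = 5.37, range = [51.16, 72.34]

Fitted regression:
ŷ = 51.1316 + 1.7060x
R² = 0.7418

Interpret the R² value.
About 74.18% of the variability in y is accounted for by the regression on x (R² = 0.7418) — a strong linear fit.

The coefficient of determination R² is the fraction of the total variation in y that the fitted line accounts for.

Here R² = 0.7418:
- Explained: 74.18% of the variation in y
- Unexplained (residual): 100% − 74.18% = 25.82%
- Rule of thumb (below 0.3 weak; 0.3 to below 0.7 moderate; 0.7 and above strong) → strong

Calculation: R² = 1 − (SS_res / SS_tot), where SS_res is the sum of squared residuals and SS_tot the total sum of squares.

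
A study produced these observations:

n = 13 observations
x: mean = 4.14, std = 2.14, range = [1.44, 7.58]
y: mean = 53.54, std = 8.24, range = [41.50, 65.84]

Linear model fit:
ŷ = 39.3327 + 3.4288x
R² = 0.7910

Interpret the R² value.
About 79.10% of the variability in y is accounted for by the regression on x (R² = 0.7910) — a strong linear fit.

The coefficient of determination R² is the fraction of the total variation in y that the fitted line accounts for.

Here R² = 0.7910:
- Explained: 79.10% of the variation in y
- Unexplained (residual): 100% − 79.10% = 20.90%
- Rule of thumb (below 0.3 weak; 0.3 to below 0.7 moderate; 0.7 and above strong) → strong

Calculation: R² = 1 − (SS_res / SS_tot), where SS_res is the sum of squared residuals and SS_tot the total sum of squares.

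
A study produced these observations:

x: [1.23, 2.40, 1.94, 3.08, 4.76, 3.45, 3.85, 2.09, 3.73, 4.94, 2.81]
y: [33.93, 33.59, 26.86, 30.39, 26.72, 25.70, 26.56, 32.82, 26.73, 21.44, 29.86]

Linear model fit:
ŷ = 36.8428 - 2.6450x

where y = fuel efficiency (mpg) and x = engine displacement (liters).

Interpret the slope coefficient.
An increase of one liter in engine displacement is associated with a 2.6450 mpg decrease in predicted fuel efficiency.

The slope β₁ = -2.6450 gives the rate at which the fitted fuel efficiency changes with engine displacement.

Interpretation:
- Engine displacement up by 1 liter → predicted fuel efficiency decreases by 2.6450 mpg
- The effect is assumed constant over the observed range of x (linearity)

(β₀ = 36.8428 is the fitted value at x = 0 and is not part of the slope interpretation.)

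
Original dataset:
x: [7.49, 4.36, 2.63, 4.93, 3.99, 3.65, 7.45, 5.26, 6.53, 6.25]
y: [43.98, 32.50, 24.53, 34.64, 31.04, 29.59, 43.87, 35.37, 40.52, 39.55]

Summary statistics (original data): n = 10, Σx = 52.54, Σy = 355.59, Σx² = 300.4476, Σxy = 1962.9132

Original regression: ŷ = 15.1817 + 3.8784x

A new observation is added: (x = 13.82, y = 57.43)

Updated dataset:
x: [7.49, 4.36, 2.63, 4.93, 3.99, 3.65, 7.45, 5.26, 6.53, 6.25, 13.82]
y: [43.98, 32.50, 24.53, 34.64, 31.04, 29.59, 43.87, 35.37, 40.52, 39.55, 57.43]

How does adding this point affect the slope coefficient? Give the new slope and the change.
New slope β₁ = 2.9082 versus 3.8784 before: a change of -0.9702 (-25.0%).

The new point has HIGH LEVERAGE: x = 13.82 is far from the original mean x̄ = 52.54/10 ≈ 5.25 (original range [2.63, 7.49]).

Step 1: Update the sums with the new point (n goes from 10 to 11)
Σx  = 52.54 + 13.82 = 66.36
Σy  = 355.59 + 57.43 = 413.02
Σx² = 300.4476 + 13.82² = 300.4476 + 190.9924 = 491.4400
Σxy = 1962.9132 + 13.82×57.43 = 1962.9132 + 793.6826 = 2756.5958

Step 2: Recompute the slope with b₁ = (nΣxy − ΣxΣy) / (nΣx² − (Σx)²)
Numerator   = 11×2756.5958 − 66.36×413.02 = 30322.5538 − 27408.0072 = 2914.5466
Denominator = 11×491.4400 − 66.36² = 5405.8400 − 4403.6496 = 1002.1904
b₁(new) = 2914.5466 / 1002.1904 = 2.9082

(Same formula on the original sums: (10×1962.9132 − 52.54×355.59) / (10×300.4476 − 52.54²) = 946.4334 / 244.0244 = 3.8784, matching the given fit.)

Step 3: Change in slope
Δβ₁ = 2.9082 − 3.8784 = -0.9702
Relative change = -0.9702 / 3.8784 × 100% = -25.0%
→ the slope decreases when the point is added.

A high-leverage point only changes the slope if it is off the original line; here y = 57.43 is below the original trend, so the slope decreases.
In practice: refit with and without it and report both if conclusions differ; check such a point for data-entry or measurement error.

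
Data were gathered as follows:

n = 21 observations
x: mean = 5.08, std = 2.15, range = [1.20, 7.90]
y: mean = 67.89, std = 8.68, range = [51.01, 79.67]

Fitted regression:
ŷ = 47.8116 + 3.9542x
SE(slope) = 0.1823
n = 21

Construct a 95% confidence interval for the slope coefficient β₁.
The 95% CI for β₁ is (3.5726, 4.3358)

Confidence interval for the slope:

The 95% CI for β₁ is: β̂₁ ± t*(α/2, n-2) × SE(β̂₁)

Step 1: Find critical t-value
- Confidence level = 0.95
- Degrees of freedom = n - 2 = 21 - 2 = 19
- t*(α/2, 19) = 2.0930

Step 2: Calculate margin of error
Margin = 2.0930 × 0.1823 = 0.3816

Step 3: Construct interval
CI = 3.9542 ± 0.3816
CI = (3.5726, 4.3358)

Interpretation: We are 95% confident that the true slope β₁ lies between 3.5726 and 4.3358.
The interval does not include 0, suggesting a significant linear relationship.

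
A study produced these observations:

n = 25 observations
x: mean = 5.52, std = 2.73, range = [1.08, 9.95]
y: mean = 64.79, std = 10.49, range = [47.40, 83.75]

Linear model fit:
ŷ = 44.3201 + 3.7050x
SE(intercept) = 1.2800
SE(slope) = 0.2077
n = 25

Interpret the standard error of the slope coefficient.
SE(slope) = 0.2077 measures the uncertainty in the estimated slope. The coefficient is estimated precisely (SE/|β̂₁| = 5.6%).

SE(β̂₁) = s / √Sxx, where s is the residual standard deviation and Sxx = Σ(x − x̄)². It is the yardstick for how far β̂₁ = 3.7050 could plausibly be from the true slope.

Relative precision:
- SE / |β̂₁| = 0.2077 / 3.7050 = 5.6%
- Rule of thumb (under 20%: precise; 20% to under 50%: moderately precise; 50% or more: imprecise) → precise

Rough 95% range (±2 SE): 3.7050 ± 0.4154 → (3.2896, 4.1204).

What drives SE(β̂₁): more residual scatter → larger SE; wider spread of x values → smaller SE.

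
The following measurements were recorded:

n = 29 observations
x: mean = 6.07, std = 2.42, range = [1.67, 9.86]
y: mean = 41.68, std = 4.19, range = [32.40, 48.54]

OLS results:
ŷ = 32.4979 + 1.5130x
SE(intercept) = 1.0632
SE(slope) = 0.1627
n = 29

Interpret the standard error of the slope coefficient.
SE(slope) = 0.1627 measures the uncertainty in the estimated slope. The coefficient is estimated precisely (SE/|β̂₁| = 10.8%).

SE(β̂₁) = 0.1627 says: if we drew many samples of n = 29 from the same population and refit each time, the fitted slopes would scatter with a standard deviation of roughly 0.1627 around the true β₁.

Relative precision:
- SE / |β̂₁| = 0.1627 / 1.5130 = 10.8%
- Rule of thumb (under 20%: precise; 20% to under 50%: moderately precise; 50% or more: imprecise) → precise

Link to interval estimation: a confidence interval for β₁ is β̂₁ ± t* × 0.1627, so SE sets the half-width per unit of t*.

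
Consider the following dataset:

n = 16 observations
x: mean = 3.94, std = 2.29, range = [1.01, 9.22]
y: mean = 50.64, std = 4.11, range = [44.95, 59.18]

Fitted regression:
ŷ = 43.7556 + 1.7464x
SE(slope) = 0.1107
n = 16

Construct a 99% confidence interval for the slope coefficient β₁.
The 99% CI for β₁ is (1.4169, 2.0759)

Confidence interval for the slope:

The 99% CI for β₁ is: β̂₁ ± t*(α/2, n-2) × SE(β̂₁)

Step 1: Find critical t-value
- Confidence level = 0.99
- Degrees of freedom = n - 2 = 16 - 2 = 14
- t*(α/2, 14) = 2.9768

Step 2: Calculate margin of error
Margin = 2.9768 × 0.1107 = 0.3295

Step 3: Construct interval
CI = 1.7464 ± 0.3295
CI = (1.4169, 2.0759)

Interpretation: intervals built this way capture the true β₁ in 99% of repeated samples; here the plausible range for the per-unit effect of x on y is 1.4169 to 2.0759.
Since 0 is outside the interval, a two-sided test at α = 0.01 would reject H₀: β₁ = 0.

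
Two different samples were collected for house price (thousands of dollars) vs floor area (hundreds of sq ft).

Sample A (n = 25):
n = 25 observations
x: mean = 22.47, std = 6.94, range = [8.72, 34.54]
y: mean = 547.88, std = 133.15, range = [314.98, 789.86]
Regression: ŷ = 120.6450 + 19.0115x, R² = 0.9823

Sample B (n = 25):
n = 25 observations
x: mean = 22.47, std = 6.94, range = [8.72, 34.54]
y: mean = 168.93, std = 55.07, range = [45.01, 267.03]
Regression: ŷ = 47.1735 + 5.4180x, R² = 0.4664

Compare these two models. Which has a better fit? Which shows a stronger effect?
Model A has the better fit (R² = 0.9823 vs 0.4664). Model A shows the stronger effect (|β₁| = 19.0115 vs 5.4180).

Model Comparison:

Goodness of fit (R²):
- Model A: R² = 0.9823 → 98.23% of variance in house price explained
- Model B: R² = 0.4664 → 46.64% of variance in house price explained
- 0.9823 > 0.4664 → Model A has the better fit

Strength of effect — compare |β₁|:
- Model A: β₁ = 19.0115 → predicted house price rises 19.0115 thousand dollars per additional hundred sq ft of floor area
- Model B: β₁ = 5.4180 → predicted house price rises 5.4180 thousand dollars per additional hundred sq ft of floor area
- |19.0115| > |5.4180| → Model A shows the stronger marginal effect

Notes:
- A steeper slope doesn't make a better model if the scatter around the line is large.
- The two samples could reflect different populations, time periods, or measurement quality.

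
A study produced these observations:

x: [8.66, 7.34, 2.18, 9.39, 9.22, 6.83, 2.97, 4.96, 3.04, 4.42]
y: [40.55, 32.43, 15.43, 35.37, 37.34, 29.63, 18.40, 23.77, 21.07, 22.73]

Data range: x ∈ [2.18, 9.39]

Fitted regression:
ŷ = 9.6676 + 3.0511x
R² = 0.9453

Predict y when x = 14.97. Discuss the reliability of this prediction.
The equation gives ŷ = 55.3426; however x = 14.97 is 5.58 units above the observed range, so this extrapolated value should not be trusted.

Prediction calculation:
ŷ = 9.6676 + 3.0511 × 14.97
ŷ = 55.3426

Reliability:
- Data range: x ∈ [2.18, 9.39]
- Prediction point: x = 14.97 is 5.58 units above the observed range → this is EXTRAPOLATION, not interpolation

Why that matters here:
- There are no observations near this x to validate the fitted line there
- The standard error of prediction grows with (x − x̄)², and x = 14.97 is far from x̄ = 5.90

A defensible statement: 'if the linear trend continued to x = 14.97, y would be about 55.3426' — the premise is untested.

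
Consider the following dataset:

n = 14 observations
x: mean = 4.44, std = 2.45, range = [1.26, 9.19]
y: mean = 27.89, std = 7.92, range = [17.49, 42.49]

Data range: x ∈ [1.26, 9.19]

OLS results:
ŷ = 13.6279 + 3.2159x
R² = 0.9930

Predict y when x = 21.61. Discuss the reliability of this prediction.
ŷ = 83.1235, but this is extrapolation (above the data range [1.26, 9.19]) and may be unreliable.

Prediction calculation:
ŷ = 13.6279 + 3.2159 × 21.61
ŷ = 83.1235

Reliability:
- Data range: x ∈ [1.26, 9.19]
- Prediction point: x = 21.61 is 12.42 units above the observed range → this is EXTRAPOLATION, not interpolation

Why that matters here:
- There are no observations near this x to validate the fitted line there
- R² describes fit only over the sampled x values; it says nothing about behaviour beyond them

The R² = 0.9930 only validates the fit within [1.26, 9.19]; treat ŷ = 83.1235 with caution.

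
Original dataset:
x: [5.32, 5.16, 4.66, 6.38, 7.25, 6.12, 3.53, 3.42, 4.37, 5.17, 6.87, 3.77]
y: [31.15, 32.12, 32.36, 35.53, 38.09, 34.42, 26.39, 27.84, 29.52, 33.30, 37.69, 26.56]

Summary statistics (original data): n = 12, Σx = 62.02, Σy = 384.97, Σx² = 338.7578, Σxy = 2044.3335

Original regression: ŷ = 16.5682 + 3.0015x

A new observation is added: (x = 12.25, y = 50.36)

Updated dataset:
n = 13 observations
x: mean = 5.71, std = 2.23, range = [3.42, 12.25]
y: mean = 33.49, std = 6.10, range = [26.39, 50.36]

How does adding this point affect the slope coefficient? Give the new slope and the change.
The slope changes from 3.0015 to 2.6999 (change of -0.3016, or -10.0%).

x = 12.25 lies well outside the original x-range [3.42, 7.25] (x̄ ≈ 5.17), so this observation has high leverage and can move the slope substantially.

Step 1: Update the sums with the new point (n goes from 12 to 13)
Σx  = 62.02 + 12.25 = 74.27
Σy  = 384.97 + 50.36 = 435.33
Σx² = 338.7578 + 12.25² = 338.7578 + 150.0625 = 488.8203
Σxy = 2044.3335 + 12.25×50.36 = 2044.3335 + 616.9100 = 2661.2435

Step 2: Recompute the slope with b₁ = (nΣxy − ΣxΣy) / (nΣx² − (Σx)²)
Numerator   = 13×2661.2435 − 74.27×435.33 = 34596.1655 − 32331.9591 = 2264.2064
Denominator = 13×488.8203 − 74.27² = 6354.6639 − 5516.0329 = 838.6310
b₁(new) = 2264.2064 / 838.6310 = 2.6999

(Same formula on the original sums: (12×2044.3335 − 62.02×384.97) / (12×338.7578 − 62.02²) = 656.1626 / 218.6132 = 3.0015, matching the given fit.)

Step 3: Change in slope
Δβ₁ = 2.6999 − 3.0015 = -0.3016
Relative change = -0.3016 / 3.0015 × 100% = -10.0%
→ the slope decreases when the point is added.

Because the point sits below the extension of the original line at a high-leverage x, it tilts the fit down.
In practice: refit with and without it and report both if conclusions differ; investigate whether it comes from the same population as the rest of the sample.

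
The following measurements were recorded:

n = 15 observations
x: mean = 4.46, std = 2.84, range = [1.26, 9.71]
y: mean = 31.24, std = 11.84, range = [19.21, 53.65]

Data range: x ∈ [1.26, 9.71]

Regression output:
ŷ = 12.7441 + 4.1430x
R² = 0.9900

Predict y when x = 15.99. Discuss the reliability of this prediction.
ŷ = 78.9907 (extrapolation — x = 15.99 lies outside [1.26, 9.71], so reliability is low).

Prediction calculation:
ŷ = 12.7441 + 4.1430 × 15.99
ŷ = 78.9907

Reliability:
- Data range: x ∈ [1.26, 9.71]
- Prediction point: x = 15.99 is 6.28 units above the observed range → this is EXTRAPOLATION, not interpolation

Why that matters here:
- There are no observations near this x to validate the fitted line there
- Real relationships often flatten, saturate, or turn nonlinear at extremes

A defensible statement: 'if the linear trend continued to x = 15.99, y would be about 78.9907' — the premise is untested.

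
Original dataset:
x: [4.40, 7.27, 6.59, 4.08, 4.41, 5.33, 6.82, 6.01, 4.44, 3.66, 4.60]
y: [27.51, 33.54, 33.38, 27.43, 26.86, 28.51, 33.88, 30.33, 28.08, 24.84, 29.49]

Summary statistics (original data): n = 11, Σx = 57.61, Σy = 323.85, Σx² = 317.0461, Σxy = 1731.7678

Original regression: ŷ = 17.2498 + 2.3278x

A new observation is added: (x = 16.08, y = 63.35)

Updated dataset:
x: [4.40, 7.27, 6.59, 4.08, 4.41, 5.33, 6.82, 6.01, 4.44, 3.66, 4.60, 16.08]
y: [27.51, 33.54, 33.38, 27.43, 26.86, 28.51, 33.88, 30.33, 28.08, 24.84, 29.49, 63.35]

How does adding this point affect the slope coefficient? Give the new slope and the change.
The slope changes from 2.3278 to 3.0278 (change of +0.7000, or +30.1%).

The new point has HIGH LEVERAGE: x = 16.08 is far from the original mean x̄ = 57.61/11 ≈ 5.24 (original range [3.66, 7.27]).

Step 1: Update the sums with the new point (n goes from 11 to 12)
Σx  = 57.61 + 16.08 = 73.69
Σy  = 323.85 + 63.35 = 387.20
Σx² = 317.0461 + 16.08² = 317.0461 + 258.5664 = 575.6125
Σxy = 1731.7678 + 16.08×63.35 = 1731.7678 + 1018.6680 = 2750.4358

Step 2: Recompute the slope with b₁ = (nΣxy − ΣxΣy) / (nΣx² − (Σx)²)
Numerator   = 12×2750.4358 − 73.69×387.20 = 33005.2296 − 28532.7680 = 4472.4616
Denominator = 12×575.6125 − 73.69² = 6907.3500 − 5430.2161 = 1477.1339
b₁(new) = 4472.4616 / 1477.1339 = 3.0278

(Same formula on the original sums: (11×1731.7678 − 57.61×323.85) / (11×317.0461 − 57.61²) = 392.4473 / 168.5950 = 2.3278, matching the given fit.)

Step 3: Change in slope
Δβ₁ = 3.0278 − 2.3278 = +0.7000
Relative change = +0.7000 / 2.3278 × 100% = +30.1%
→ the slope increases when the point is added.

A high-leverage point only changes the slope if it is off the original line; here y = 63.35 is above the original trend, so the slope increases.
In practice: investigate whether it comes from the same population as the rest of the sample; check such a point for data-entry or measurement error.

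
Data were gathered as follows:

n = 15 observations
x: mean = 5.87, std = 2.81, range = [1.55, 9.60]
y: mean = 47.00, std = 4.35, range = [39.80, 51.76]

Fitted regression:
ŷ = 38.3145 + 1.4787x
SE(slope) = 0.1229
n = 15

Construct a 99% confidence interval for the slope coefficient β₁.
The 99% CI for β₁ is (1.1085, 1.8489)

Confidence interval for the slope:

The 99% CI for β₁ is: β̂₁ ± t*(α/2, n-2) × SE(β̂₁)

Step 1: Find critical t-value
- Confidence level = 0.99
- Degrees of freedom = n - 2 = 15 - 2 = 13
- t*(α/2, 13) = 3.0123

Step 2: Calculate margin of error
Margin = 3.0123 × 0.1229 = 0.3702

Step 3: Construct interval
CI = 1.4787 ± 0.3702
CI = (1.1085, 1.8489)

Interpretation: each one-unit increase in x is associated with a change in mean y of between 1.1085 and 1.8489, with 99% confidence.
The interval does not include 0, suggesting a significant linear relationship.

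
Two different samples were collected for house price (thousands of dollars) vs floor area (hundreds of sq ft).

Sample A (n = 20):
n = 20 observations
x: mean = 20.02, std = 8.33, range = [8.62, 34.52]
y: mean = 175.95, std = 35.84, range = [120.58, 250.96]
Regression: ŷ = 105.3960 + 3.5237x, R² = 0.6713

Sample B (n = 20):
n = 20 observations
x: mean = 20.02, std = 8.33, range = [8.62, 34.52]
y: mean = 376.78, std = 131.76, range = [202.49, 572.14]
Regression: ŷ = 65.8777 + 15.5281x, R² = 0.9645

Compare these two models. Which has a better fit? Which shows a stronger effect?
Model B has the better fit (R² = 0.9645 vs 0.6713). Model B shows the stronger effect (|β₁| = 15.5281 vs 3.5237).

Model Comparison:

Goodness of fit (R²):
- Model A: R² = 0.6713 → 67.13% of variance in house price explained
- Model B: R² = 0.9645 → 96.45% of variance in house price explained
- 0.9645 > 0.6713 → Model B has the better fit

Strength of effect — compare |β₁|:
- Model A: β₁ = 3.5237 → predicted house price rises 3.5237 thousand dollars per additional hundred sq ft of floor area
- Model B: β₁ = 15.5281 → predicted house price rises 15.5281 thousand dollars per additional hundred sq ft of floor area
- |3.5237| < |15.5281| → Model B shows the stronger marginal effect

Note: R² measures how tightly points cluster around the line; β₁ measures how steep the line is — they answer different questions.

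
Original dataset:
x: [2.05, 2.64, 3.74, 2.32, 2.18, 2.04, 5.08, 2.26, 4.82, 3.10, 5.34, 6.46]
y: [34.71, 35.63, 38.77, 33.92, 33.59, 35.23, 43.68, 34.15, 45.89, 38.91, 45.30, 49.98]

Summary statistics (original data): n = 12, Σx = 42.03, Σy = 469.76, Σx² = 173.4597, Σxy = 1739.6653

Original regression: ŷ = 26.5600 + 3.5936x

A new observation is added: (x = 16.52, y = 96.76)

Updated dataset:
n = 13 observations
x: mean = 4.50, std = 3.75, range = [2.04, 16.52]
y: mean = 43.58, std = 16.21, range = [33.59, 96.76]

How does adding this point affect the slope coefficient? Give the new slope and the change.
Adding the point moves β₁ from 3.5936 to 4.3062, i.e. it increases by 0.7126 (+19.8%).

x = 16.52 lies well outside the original x-range [2.04, 6.46] (x̄ ≈ 3.50), so this observation has high leverage and can move the slope substantially.

Step 1: Update the sums with the new point (n goes from 12 to 13)
Σx  = 42.03 + 16.52 = 58.55
Σy  = 469.76 + 96.76 = 566.52
Σx² = 173.4597 + 16.52² = 173.4597 + 272.9104 = 446.3701
Σxy = 1739.6653 + 16.52×96.76 = 1739.6653 + 1598.4752 = 3338.1405

Step 2: Recompute the slope with b₁ = (nΣxy − ΣxΣy) / (nΣx² − (Σx)²)
Numerator   = 13×3338.1405 − 58.55×566.52 = 43395.8265 − 33169.7460 = 10226.0805
Denominator = 13×446.3701 − 58.55² = 5802.8113 − 3428.1025 = 2374.7088
b₁(new) = 10226.0805 / 2374.7088 = 4.3062

(Same formula on the original sums: (12×1739.6653 − 42.03×469.76) / (12×173.4597 − 42.03²) = 1131.9708 / 314.9955 = 3.5936, matching the given fit.)

Step 3: Change in slope
Δβ₁ = 4.3062 − 3.5936 = +0.7126
Relative change = +0.7126 / 3.5936 × 100% = +19.8%
→ the slope increases when the point is added.

Because the point sits above the extension of the original line at a high-leverage x, it tilts the fit up.
In practice: refit with and without it and report both if conclusions differ.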